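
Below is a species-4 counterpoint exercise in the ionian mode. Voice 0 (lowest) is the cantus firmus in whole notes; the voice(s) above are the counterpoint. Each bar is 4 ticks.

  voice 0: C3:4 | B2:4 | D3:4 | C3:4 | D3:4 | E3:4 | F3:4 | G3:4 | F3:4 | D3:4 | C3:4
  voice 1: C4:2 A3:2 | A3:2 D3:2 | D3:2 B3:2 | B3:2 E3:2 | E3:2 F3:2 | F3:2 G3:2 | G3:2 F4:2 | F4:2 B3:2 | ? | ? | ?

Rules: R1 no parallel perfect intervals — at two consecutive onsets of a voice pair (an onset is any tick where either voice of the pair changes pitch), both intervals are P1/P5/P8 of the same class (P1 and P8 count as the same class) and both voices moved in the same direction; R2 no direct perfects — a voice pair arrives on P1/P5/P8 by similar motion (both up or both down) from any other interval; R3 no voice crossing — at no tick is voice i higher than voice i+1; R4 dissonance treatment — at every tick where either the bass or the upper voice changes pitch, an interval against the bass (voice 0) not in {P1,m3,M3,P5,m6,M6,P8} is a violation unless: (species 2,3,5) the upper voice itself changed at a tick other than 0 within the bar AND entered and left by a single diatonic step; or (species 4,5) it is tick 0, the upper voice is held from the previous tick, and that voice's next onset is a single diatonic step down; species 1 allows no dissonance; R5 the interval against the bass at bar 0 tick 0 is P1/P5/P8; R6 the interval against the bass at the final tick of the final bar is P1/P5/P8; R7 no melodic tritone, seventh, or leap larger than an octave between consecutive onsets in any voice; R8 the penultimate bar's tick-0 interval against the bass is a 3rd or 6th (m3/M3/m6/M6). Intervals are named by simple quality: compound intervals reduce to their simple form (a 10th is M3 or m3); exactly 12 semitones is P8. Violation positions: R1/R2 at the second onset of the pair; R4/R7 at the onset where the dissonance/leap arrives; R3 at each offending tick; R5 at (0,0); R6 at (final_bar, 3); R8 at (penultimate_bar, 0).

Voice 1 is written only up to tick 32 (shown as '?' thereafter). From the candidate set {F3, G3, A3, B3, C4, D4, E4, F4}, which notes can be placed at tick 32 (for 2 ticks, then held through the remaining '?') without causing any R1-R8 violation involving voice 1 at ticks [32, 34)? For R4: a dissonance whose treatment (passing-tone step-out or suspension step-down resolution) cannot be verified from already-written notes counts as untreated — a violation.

{A3, C4, D4}

F3: violates R2,R7
G3: violates R4
A3: legal
B3: violates R4
C4: legal
D4: legal
E4: violates R4
F4: violates R7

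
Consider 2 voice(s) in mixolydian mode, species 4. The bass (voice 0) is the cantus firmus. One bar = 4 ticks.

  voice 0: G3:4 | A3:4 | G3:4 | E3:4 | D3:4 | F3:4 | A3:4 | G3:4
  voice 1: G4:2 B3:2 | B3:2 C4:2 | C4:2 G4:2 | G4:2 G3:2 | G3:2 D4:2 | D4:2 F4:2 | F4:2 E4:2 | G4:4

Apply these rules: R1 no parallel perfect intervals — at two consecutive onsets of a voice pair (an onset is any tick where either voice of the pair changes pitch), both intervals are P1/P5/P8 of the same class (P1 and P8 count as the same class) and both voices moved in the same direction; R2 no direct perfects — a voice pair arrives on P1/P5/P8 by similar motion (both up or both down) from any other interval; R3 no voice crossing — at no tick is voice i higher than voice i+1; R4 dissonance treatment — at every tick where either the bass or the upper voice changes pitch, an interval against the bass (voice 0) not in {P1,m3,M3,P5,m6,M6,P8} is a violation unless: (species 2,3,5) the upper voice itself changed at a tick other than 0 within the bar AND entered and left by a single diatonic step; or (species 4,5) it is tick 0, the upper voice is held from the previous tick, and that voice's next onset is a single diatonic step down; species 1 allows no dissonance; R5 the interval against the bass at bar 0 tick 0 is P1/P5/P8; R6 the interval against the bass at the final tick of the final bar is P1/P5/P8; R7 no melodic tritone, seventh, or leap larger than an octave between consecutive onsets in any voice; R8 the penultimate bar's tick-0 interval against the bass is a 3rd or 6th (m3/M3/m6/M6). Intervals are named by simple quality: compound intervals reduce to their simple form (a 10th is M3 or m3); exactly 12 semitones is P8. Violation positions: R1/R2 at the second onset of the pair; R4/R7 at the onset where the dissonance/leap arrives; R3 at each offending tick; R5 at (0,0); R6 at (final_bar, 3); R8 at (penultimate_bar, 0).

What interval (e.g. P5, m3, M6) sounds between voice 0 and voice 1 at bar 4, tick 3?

voice 0=D3 voice 1=D4 -> P8

P8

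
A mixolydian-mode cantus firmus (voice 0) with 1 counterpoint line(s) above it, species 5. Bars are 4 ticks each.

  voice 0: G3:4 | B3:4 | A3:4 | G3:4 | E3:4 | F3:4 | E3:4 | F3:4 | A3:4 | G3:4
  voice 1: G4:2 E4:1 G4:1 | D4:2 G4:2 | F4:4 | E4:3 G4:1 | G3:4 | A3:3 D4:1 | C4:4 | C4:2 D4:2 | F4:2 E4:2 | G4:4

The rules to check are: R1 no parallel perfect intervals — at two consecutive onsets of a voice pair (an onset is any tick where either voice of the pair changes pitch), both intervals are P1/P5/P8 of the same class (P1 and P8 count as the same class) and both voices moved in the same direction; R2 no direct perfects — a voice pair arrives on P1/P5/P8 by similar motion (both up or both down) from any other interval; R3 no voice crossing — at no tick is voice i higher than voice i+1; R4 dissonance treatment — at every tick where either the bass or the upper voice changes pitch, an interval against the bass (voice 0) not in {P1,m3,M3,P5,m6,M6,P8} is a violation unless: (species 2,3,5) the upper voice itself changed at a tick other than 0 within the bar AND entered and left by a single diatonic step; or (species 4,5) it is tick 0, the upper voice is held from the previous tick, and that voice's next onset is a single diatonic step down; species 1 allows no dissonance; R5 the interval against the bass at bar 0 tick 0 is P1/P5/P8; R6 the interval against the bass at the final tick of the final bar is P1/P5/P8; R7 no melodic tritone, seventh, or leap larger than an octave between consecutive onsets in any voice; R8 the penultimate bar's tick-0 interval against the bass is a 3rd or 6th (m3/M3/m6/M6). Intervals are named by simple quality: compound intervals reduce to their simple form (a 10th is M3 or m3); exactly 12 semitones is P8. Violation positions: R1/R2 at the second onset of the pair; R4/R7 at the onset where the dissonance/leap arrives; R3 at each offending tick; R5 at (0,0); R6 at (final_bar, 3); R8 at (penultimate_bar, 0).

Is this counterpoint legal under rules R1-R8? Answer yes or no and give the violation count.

Yes (0 violations)

bar 0: v0=G3 v1=G4 (P8)
bar 1: v0=B3 v1=D4 (m3)
bar 2: v0=A3 v1=F4 (m6)
bar 3: v0=G3 v1=E4 (M6)
bar 4: v0=E3 v1=G3 (m3)
bar 5: v0=F3 v1=A3 (M3)
bar 6: v0=E3 v1=C4 (m6)
bar 7: v0=F3 v1=C4 (P5)
bar 8: v0=A3 v1=F4 (m6)
bar 9: v0=G3 v1=G4 (P8)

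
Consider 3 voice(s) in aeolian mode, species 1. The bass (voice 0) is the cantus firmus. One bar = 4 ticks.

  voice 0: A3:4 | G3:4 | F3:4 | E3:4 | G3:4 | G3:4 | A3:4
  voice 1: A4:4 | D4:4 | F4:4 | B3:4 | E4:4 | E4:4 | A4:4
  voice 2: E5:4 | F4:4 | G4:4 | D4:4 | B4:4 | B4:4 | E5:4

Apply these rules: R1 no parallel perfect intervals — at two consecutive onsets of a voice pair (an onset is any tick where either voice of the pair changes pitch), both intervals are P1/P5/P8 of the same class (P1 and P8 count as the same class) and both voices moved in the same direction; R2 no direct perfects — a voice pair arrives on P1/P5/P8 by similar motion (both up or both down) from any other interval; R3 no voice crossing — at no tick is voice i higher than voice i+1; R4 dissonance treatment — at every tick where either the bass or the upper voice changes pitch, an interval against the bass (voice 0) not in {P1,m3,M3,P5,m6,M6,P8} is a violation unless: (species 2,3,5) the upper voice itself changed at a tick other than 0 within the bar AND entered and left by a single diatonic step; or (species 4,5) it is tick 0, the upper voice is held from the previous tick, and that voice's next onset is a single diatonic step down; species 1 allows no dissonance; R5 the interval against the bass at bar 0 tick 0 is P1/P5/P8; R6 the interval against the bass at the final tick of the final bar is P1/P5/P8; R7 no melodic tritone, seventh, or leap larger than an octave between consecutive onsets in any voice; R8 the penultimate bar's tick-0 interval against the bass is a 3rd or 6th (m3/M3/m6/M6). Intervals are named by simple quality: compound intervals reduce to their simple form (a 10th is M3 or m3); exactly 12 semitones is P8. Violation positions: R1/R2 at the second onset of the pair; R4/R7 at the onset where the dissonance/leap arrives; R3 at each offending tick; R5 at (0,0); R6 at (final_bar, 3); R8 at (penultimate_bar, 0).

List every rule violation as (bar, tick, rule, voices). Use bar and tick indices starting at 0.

(1, 0, R2, (0, 1))
(1, 0, R4, (0, 2))
(1, 0, R7, (2,))
(2, 0, R4, (0, 2))
(3, 0, R2, (0, 1))
(3, 0, R4, (0, 2))
(3, 0, R7, (1,))
(4, 0, R2, (1, 2))
(6, 0, R1, (1, 2))
(6, 0, R2, (0, 1))
(6, 0, R2, (0, 2))

bar 0: v0=A3 v1=A4 v2=E5 downbeat P5
bar 1: v0=G3 v1=D4 v2=F4 downbeat m7
bar 2: v0=F3 v1=F4 v2=G4 downbeat M2
bar 3: v0=E3 v1=B3 v2=D4 downbeat m7
bar 4: v0=G3 v1=E4 v2=B4 downbeat M3
bar 5: v0=G3 v1=E4 v2=B4 downbeat M3
bar 6: v0=A3 v1=A4 v2=E5 downbeat P5
  -> R2 @ bar 1 tick 0 v(0, 1): A3/A4 P8 -> G3/D4 P5 similar
  -> R4 @ bar 1 tick 0 v(0, 2): G3/F4 m7 untreated
  -> R7 @ bar 1 tick 0 v(2,): E5->F4 leap 11st
  -> R4 @ bar 2 tick 0 v(0, 2): F3/G4 M2 untreated
  -> R2 @ bar 3 tick 0 v(0, 1): F3/F4 P8 -> E3/B3 P5 similar
  -> R4 @ bar 3 tick 0 v(0, 2): E3/D4 m7 untreated
  -> R7 @ bar 3 tick 0 v(1,): F4->B3 leap 6st
  -> R2 @ bar 4 tick 0 v(1, 2): B3/D4 m3 -> E4/B4 P5 similar
  -> R1 @ bar 6 tick 0 v(1, 2): E4/B4 P5 -> A4/E5 P5 similar
  -> R2 @ bar 6 tick 0 v(0, 1): G3/E4 M6 -> A3/A4 P8 similar
  -> R2 @ bar 6 tick 0 v(0, 2): G3/B4 M3 -> A3/E5 P5 similar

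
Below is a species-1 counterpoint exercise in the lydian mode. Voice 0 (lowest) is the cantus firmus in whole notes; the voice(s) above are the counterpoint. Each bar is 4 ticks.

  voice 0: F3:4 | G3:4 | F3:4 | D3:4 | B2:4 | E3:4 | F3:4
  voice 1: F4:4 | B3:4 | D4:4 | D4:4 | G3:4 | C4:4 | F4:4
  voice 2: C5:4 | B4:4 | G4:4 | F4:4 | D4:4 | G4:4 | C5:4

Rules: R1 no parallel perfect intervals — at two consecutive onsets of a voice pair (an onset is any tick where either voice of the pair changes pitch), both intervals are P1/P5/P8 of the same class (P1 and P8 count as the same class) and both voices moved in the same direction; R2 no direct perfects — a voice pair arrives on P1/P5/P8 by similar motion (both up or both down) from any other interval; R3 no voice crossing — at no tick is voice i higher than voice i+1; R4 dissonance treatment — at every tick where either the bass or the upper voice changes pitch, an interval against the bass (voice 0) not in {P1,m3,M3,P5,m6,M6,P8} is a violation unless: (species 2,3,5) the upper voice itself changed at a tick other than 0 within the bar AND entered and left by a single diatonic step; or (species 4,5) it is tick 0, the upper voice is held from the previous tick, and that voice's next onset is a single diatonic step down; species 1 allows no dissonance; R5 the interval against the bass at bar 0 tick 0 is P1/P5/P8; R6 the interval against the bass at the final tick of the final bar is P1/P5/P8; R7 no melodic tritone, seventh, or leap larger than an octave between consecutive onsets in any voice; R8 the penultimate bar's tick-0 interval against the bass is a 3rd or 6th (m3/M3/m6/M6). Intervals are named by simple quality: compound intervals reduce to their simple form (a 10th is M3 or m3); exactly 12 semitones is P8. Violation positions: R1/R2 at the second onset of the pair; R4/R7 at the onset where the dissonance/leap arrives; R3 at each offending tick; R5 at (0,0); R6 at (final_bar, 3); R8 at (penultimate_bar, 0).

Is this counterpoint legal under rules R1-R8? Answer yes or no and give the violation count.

No (8 violations)

bar 0: v0=F3 v1=F4 v2=C5 (P5)
bar 1: v0=G3 v1=B3 v2=B4 (M3)
bar 2: v0=F3 v1=D4 v2=G4 (M2)
bar 3: v0=D3 v1=D4 v2=F4 (m3)
bar 4: v0=B2 v1=G3 v2=D4 (m3)
bar 5: v0=E3 v1=C4 v2=G4 (m3)
bar 6: v0=F3 v1=F4 v2=C5 (P5)
  R2 @ bar1.0: F4/C5 P5 -> B3/B4 P8 similar
  R7 @ bar1.0: F4->B3 leap 6st
  R4 @ bar2.0: F3/G4 M2 untreated
  R2 @ bar4.0: D4/F4 m3 -> G3/D4 P5 similar
  R1 @ bar5.0: G3/D4 P5 -> C4/G4 P5 similar
  R1 @ bar6.0: C4/G4 P5 -> F4/C5 P5 similar
  R2 @ bar6.0: E3/C4 m6 -> F3/F4 P8 similar
  R2 @ bar6.0: E3/G4 m3 -> F3/C5 P5 similar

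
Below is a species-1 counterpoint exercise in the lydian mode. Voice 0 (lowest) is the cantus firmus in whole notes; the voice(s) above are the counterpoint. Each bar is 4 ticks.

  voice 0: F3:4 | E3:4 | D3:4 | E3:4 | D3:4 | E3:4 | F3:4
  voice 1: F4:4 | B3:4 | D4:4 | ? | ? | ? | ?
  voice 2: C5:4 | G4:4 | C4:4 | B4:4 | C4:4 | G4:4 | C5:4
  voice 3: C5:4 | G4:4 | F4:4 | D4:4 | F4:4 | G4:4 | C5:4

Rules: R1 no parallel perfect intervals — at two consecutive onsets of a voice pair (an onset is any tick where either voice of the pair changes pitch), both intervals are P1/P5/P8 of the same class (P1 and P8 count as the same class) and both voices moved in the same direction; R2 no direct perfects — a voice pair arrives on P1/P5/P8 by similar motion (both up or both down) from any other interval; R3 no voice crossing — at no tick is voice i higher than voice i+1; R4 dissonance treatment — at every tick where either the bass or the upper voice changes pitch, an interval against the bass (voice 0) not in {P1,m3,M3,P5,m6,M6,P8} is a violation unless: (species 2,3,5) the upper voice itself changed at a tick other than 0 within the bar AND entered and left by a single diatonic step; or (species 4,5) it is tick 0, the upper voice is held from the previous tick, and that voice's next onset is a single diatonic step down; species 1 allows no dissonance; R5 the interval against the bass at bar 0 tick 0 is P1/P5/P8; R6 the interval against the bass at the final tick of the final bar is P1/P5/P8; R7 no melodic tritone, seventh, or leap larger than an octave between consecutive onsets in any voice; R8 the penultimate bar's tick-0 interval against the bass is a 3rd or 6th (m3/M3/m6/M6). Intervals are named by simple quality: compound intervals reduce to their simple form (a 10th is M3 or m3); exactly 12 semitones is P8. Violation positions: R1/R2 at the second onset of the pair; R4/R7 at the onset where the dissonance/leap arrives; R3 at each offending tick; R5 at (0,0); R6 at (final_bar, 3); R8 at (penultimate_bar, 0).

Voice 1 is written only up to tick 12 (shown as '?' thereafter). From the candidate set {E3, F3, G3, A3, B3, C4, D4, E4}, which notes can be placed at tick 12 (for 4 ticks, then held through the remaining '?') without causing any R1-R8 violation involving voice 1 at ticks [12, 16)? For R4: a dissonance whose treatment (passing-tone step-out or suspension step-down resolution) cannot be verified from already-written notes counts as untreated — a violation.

{B3, C4}

E3: violates R7
F3: violates R4
G3: violates R2
A3: violates R4
B3: legal
C4: legal
D4: violates R4
E4: violates R1,R2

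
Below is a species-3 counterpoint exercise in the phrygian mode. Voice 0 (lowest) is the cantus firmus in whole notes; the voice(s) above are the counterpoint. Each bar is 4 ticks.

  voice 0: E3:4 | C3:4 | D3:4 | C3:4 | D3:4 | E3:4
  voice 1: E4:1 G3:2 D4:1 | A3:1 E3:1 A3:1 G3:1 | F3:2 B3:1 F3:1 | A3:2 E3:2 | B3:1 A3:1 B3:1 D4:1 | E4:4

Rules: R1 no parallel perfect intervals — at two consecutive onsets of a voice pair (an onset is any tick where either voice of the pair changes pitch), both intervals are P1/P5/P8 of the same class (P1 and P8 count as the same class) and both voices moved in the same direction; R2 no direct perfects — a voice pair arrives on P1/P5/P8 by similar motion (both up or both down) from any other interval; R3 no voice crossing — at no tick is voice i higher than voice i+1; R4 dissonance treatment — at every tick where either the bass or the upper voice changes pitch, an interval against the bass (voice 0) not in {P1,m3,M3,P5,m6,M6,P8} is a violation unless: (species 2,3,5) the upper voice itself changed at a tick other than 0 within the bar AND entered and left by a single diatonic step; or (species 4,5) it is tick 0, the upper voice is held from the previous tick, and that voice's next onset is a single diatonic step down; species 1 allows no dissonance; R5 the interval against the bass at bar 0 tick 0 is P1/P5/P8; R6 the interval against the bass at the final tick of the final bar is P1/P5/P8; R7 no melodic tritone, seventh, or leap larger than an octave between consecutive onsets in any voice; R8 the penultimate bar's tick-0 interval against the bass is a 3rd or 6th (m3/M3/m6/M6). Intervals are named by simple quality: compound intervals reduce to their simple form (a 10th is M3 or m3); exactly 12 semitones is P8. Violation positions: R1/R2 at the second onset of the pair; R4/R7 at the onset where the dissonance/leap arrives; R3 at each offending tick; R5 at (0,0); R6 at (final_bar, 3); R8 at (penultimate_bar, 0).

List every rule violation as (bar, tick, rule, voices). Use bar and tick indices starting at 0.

(0, 3, R4, (0, 1))
(2, 2, R7, (1,))
(2, 3, R7, (1,))
(5, 0, R1, (0, 1))

bar 0: v0=E3 v1=E4 downbeat P8
bar 1: v0=C3 v1=A3 downbeat M6
bar 2: v0=D3 v1=F3 downbeat m3
bar 3: v0=C3 v1=A3 downbeat M6
bar 4: v0=D3 v1=B3 downbeat M6
bar 5: v0=E3 v1=E4 downbeat P8
  -> R4 @ bar 0 tick 3 v(0, 1): E3/D4 m7 untreated
  -> R7 @ bar 2 tick 2 v(1,): F3->B3 leap 6st
  -> R7 @ bar 2 tick 3 v(1,): B3->F3 leap 6st
  -> R1 @ bar 5 tick 0 v(0, 1): D3/D4 P8 -> E3/E4 P8 similar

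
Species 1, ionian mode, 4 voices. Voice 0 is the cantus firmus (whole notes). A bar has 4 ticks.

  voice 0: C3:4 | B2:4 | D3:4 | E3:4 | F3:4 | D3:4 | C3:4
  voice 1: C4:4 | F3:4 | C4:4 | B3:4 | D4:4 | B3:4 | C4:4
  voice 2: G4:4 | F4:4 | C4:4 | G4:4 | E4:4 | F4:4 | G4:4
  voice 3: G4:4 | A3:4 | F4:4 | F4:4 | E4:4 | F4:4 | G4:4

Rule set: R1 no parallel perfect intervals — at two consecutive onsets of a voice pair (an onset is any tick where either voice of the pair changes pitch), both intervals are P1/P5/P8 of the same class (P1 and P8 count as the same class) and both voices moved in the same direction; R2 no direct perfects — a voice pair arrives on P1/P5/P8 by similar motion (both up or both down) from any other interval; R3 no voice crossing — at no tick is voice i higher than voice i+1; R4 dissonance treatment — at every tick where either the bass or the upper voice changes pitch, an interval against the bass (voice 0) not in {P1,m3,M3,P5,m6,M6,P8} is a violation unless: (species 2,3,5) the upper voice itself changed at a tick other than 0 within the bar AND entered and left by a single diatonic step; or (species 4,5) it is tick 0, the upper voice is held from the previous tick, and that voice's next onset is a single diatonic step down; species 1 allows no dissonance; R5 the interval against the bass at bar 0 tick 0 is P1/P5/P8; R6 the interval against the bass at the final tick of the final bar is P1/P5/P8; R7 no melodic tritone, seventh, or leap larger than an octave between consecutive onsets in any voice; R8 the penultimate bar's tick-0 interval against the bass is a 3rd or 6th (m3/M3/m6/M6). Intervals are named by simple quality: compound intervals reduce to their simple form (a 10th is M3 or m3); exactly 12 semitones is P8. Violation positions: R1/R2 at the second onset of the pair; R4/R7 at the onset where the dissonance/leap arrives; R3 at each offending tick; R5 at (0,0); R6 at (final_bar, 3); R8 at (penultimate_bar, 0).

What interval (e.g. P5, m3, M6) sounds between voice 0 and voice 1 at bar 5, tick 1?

voice 0=D3 voice 1=B3 -> M6

M6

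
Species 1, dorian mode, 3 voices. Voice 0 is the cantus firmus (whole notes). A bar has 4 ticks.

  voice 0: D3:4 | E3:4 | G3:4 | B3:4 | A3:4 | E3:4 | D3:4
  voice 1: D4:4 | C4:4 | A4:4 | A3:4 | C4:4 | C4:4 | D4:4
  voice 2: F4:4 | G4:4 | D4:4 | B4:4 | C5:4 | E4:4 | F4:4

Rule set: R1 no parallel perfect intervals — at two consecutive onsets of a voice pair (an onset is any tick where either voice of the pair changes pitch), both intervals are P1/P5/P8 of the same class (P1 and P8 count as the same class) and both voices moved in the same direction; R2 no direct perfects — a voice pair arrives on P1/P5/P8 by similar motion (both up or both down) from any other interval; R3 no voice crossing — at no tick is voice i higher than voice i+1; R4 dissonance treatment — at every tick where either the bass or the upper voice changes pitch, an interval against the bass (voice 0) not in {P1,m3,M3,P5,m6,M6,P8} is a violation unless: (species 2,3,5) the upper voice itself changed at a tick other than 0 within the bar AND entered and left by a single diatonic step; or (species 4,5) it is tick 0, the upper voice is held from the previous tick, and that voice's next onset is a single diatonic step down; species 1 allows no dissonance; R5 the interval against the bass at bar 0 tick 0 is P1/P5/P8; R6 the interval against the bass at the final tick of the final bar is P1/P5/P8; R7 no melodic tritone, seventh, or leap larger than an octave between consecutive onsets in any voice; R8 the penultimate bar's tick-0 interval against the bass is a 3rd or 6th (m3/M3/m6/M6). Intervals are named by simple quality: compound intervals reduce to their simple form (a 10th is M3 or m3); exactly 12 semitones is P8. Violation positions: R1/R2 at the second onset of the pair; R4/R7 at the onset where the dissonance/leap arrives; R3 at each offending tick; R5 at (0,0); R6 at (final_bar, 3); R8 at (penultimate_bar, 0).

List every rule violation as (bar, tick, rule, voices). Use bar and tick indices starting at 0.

(0, 0, R5, (0, 2))
(2, 0, R3, (1, 2))
(2, 0, R4, (0, 1))
(2, 1, R3, (1, 2))
(2, 2, R3, (1, 2))
(2, 3, R3, (1, 2))
(3, 0, R2, (0, 2))
(3, 0, R3, (0, 1))
(3, 0, R4, (0, 1))
(3, 1, R3, (0, 1))
(3, 2, R3, (0, 1))
(3, 3, R3, (0, 1))
(4, 0, R2, (1, 2))
(5, 0, R2, (0, 2))
(5, 0, R8, (0, 2))
(6, 3, R6, (0, 2))

bar 0: v0=D3 v1=D4 v2=F4 downbeat m3
bar 1: v0=E3 v1=C4 v2=G4 downbeat m3
bar 2: v0=G3 v1=A4 v2=D4 downbeat P5
bar 3: v0=B3 v1=A3 v2=B4 downbeat P8
bar 4: v0=A3 v1=C4 v2=C5 downbeat m3
bar 5: v0=E3 v1=C4 v2=E4 downbeat P8
bar 6: v0=D3 v1=D4 v2=F4 downbeat m3
  -> R5 @ bar 0 tick 0 v(0, 2): opens on m3
  -> R3 @ bar 2 tick 0 v(1, 2): A4 above D4
  -> R4 @ bar 2 tick 0 v(0, 1): G3/A4 M2 untreated
  -> R3 @ bar 2 tick 1 v(1, 2): A4 above D4
  -> R3 @ bar 2 tick 2 v(1, 2): A4 above D4
  -> R3 @ bar 2 tick 3 v(1, 2): A4 above D4
  -> R2 @ bar 3 tick 0 v(0, 2): G3/D4 P5 -> B3/B4 P8 similar
  -> R3 @ bar 3 tick 0 v(0, 1): B3 above A3
  -> R4 @ bar 3 tick 0 v(0, 1): B3/A3 M2 untreated
  -> R3 @ bar 3 tick 1 v(0, 1): B3 above A3
  -> R3 @ bar 3 tick 2 v(0, 1): B3 above A3
  -> R3 @ bar 3 tick 3 v(0, 1): B3 above A3
  -> R2 @ bar 4 tick 0 v(1, 2): A3/B4 M2 -> C4/C5 P8 similar
  -> R2 @ bar 5 tick 0 v(0, 2): A3/C5 m3 -> E3/E4 P8 similar
  -> R8 @ bar 5 tick 0 v(0, 2): penult P8 not 3rd/6th
  -> R6 @ bar 6 tick 3 v(0, 2): closes on m3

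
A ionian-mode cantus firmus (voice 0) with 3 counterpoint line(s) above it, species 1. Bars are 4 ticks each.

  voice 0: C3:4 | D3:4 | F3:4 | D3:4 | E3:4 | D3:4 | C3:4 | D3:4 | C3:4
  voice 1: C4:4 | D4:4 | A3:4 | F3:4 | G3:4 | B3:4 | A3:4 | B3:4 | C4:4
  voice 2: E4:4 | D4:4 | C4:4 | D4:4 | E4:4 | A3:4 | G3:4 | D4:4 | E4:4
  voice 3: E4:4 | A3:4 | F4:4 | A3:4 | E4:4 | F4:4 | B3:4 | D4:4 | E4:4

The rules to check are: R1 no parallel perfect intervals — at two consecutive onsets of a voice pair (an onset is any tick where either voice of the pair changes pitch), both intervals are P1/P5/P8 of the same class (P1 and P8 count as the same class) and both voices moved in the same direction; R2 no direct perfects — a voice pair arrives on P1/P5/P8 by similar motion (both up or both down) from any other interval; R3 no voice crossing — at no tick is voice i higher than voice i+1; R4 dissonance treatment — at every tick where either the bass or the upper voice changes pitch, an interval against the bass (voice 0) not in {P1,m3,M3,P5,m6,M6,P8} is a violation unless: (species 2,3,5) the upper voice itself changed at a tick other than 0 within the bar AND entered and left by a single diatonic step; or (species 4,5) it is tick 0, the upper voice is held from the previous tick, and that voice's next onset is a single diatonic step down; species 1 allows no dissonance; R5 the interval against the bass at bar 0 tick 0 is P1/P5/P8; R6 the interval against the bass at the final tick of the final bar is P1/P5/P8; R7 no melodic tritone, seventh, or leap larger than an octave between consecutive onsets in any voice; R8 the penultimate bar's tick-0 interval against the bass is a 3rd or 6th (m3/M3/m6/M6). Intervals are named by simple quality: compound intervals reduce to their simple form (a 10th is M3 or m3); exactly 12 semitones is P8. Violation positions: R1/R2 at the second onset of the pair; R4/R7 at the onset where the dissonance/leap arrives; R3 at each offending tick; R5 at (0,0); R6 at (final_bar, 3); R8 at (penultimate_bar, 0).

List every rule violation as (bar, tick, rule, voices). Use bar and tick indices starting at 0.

(0, 0, R5, (0, 2))
(0, 0, R5, (0, 3))
(1, 0, R1, (0, 1))
(1, 0, R3, (2, 3))
(1, 1, R3, (2, 3))
(1, 2, R3, (2, 3))
(1, 3, R3, (2, 3))
(2, 0, R2, (0, 3))
(3, 0, R2, (0, 3))
(3, 0, R3, (2, 3))
(3, 1, R3, (2, 3))
(3, 2, R3, (2, 3))
(3, 3, R3, (2, 3))
(4, 0, R1, (0, 2))
(4, 0, R2, (0, 3))
(4, 0, R2, (2, 3))
(5, 0, R2, (0, 2))
(5, 0, R3, (1, 2))
(5, 1, R3, (1, 2))
(5, 2, R3, (1, 2))
(5, 3, R3, (1, 2))
(6, 0, R1, (0, 2))
(6, 0, R3, (1, 2))
(6, 0, R4, (0, 3))
(6, 0, R7, (3,))
(6, 1, R3, (1, 2))
(6, 2, R3, (1, 2))
(6, 3, R3, (1, 2))
(7, 0, R2, (0, 2))
(7, 0, R2, (0, 3))
(7, 0, R2, (2, 3))
(7, 0, R8, (0, 2))
(7, 0, R8, (0, 3))
(8, 0, R1, (2, 3))
(8, 3, R6, (0, 2))
(8, 3, R6, (0, 3))

bar 0: v0=C3 v1=C4 v2=E4 v3=E4 downbeat M3
bar 1: v0=D3 v1=D4 v2=D4 v3=A3 downbeat P5
bar 2: v0=F3 v1=A3 v2=C4 v3=F4 downbeat P8
bar 3: v0=D3 v1=F3 v2=D4 v3=A3 downbeat P5
bar 4: v0=E3 v1=G3 v2=E4 v3=E4 downbeat P8
bar 5: v0=D3 v1=B3 v2=A3 v3=F4 downbeat m3
bar 6: v0=C3 v1=A3 v2=G3 v3=B3 downbeat M7
bar 7: v0=D3 v1=B3 v2=D4 v3=D4 downbeat P8
bar 8: v0=C3 v1=C4 v2=E4 v3=E4 downbeat M3
  -> R5 @ bar 0 tick 0 v(0, 2): opens on M3
  -> R5 @ bar 0 tick 0 v(0, 3): opens on M3
  -> R1 @ bar 1 tick 0 v(0, 1): C3/C4 P8 -> D3/D4 P8 similar
  -> R3 @ bar 1 tick 0 v(2, 3): D4 above A3
  -> R3 @ bar 1 tick 1 v(2, 3): D4 above A3
  -> R3 @ bar 1 tick 2 v(2, 3): D4 above A3
  -> R3 @ bar 1 tick 3 v(2, 3): D4 above A3
  -> R2 @ bar 2 tick 0 v(0, 3): D3/A3 P5 -> F3/F4 P8 similar
  -> R2 @ bar 3 tick 0 v(0, 3): F3/F4 P8 -> D3/A3 P5 similar
  -> R3 @ bar 3 tick 0 v(2, 3): D4 above A3
  -> R3 @ bar 3 tick 1 v(2, 3): D4 above A3
  -> R3 @ bar 3 tick 2 v(2, 3): D4 above A3
  -> R3 @ bar 3 tick 3 v(2, 3): D4 above A3
  -> R1 @ bar 4 tick 0 v(0, 2): D3/D4 P8 -> E3/E4 P8 similar
  -> R2 @ bar 4 tick 0 v(0, 3): D3/A3 P5 -> E3/E4 P8 similar
  -> R2 @ bar 4 tick 0 v(2, 3): D4/A3 P4 -> E4/E4 P1 similar
  -> R2 @ bar 5 tick 0 v(0, 2): E3/E4 P8 -> D3/A3 P5 similar
  -> R3 @ bar 5 tick 0 v(1, 2): B3 above A3
  -> R3 @ bar 5 tick 1 v(1, 2): B3 above A3
  -> R3 @ bar 5 tick 2 v(1, 2): B3 above A3
  -> R3 @ bar 5 tick 3 v(1, 2): B3 above A3
  -> R1 @ bar 6 tick 0 v(0, 2): D3/A3 P5 -> C3/G3 P5 similar
  -> R3 @ bar 6 tick 0 v(1, 2): A3 above G3
  -> R4 @ bar 6 tick 0 v(0, 3): C3/B3 M7 untreated
  -> R7 @ bar 6 tick 0 v(3,): F4->B3 leap 6st
  -> R3 @ bar 6 tick 1 v(1, 2): A3 above G3
  -> R3 @ bar 6 tick 2 v(1, 2): A3 above G3
  -> R3 @ bar 6 tick 3 v(1, 2): A3 above G3
  -> R2 @ bar 7 tick 0 v(0, 2): C3/G3 P5 -> D3/D4 P8 similar
  -> R2 @ bar 7 tick 0 v(0, 3): C3/B3 M7 -> D3/D4 P8 similar
  -> R2 @ bar 7 tick 0 v(2, 3): G3/B3 M3 -> D4/D4 P1 similar
  -> R8 @ bar 7 tick 0 v(0, 2): penult P8 not 3rd/6th
  -> R8 @ bar 7 tick 0 v(0, 3): penult P8 not 3rd/6th
  -> R1 @ bar 8 tick 0 v(2, 3): D4/D4 P1 -> E4/E4 P1 similar
  -> R6 @ bar 8 tick 3 v(0, 2): closes on M3
  -> R6 @ bar 8 tick 3 v(0, 3): closes on M3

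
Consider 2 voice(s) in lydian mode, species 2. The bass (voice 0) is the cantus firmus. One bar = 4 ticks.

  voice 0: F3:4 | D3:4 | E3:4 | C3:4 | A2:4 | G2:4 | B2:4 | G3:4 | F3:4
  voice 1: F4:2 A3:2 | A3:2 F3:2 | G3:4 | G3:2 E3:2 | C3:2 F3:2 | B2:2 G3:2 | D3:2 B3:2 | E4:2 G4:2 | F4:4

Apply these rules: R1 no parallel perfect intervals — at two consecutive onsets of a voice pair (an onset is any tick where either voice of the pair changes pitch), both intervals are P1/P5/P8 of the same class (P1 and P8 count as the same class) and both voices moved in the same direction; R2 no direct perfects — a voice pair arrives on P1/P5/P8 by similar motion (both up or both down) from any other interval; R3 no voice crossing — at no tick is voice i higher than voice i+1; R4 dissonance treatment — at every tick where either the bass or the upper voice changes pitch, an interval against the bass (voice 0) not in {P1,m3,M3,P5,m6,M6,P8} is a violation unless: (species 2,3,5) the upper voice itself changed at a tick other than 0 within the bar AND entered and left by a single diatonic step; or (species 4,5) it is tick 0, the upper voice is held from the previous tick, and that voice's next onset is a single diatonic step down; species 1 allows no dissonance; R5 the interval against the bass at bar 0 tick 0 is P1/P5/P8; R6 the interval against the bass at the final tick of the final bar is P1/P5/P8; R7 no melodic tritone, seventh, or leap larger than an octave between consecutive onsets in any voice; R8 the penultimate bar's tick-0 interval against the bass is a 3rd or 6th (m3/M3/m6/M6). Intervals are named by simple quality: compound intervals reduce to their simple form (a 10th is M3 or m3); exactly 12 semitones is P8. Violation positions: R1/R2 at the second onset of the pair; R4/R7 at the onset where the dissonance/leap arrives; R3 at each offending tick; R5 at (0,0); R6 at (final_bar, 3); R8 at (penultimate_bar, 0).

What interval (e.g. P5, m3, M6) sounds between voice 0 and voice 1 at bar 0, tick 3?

voice 0=F3 voice 1=A3 -> M3

M3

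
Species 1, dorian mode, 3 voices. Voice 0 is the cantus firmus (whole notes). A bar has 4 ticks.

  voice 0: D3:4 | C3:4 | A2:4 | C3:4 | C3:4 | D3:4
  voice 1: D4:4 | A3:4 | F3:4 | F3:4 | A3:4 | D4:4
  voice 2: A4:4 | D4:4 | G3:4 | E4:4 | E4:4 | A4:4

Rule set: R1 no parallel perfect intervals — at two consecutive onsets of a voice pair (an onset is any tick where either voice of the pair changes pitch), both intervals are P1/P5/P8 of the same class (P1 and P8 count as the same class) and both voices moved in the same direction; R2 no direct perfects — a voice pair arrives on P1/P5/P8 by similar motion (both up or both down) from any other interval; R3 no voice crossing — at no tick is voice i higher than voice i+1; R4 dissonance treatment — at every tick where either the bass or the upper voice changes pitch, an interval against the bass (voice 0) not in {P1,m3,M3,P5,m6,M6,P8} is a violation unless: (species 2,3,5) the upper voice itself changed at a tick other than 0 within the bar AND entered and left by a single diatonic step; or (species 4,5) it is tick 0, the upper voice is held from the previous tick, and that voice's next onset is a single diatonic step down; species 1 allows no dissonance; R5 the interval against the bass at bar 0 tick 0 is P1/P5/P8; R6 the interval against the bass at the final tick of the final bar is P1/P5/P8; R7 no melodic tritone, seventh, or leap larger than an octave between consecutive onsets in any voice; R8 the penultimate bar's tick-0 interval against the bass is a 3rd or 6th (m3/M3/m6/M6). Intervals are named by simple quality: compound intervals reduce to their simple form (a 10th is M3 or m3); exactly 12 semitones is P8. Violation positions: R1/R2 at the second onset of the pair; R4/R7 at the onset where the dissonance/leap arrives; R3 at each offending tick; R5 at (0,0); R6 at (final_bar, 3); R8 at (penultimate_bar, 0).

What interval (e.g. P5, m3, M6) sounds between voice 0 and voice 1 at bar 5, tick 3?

voice 0=D3 voice 1=D4 -> P8

P8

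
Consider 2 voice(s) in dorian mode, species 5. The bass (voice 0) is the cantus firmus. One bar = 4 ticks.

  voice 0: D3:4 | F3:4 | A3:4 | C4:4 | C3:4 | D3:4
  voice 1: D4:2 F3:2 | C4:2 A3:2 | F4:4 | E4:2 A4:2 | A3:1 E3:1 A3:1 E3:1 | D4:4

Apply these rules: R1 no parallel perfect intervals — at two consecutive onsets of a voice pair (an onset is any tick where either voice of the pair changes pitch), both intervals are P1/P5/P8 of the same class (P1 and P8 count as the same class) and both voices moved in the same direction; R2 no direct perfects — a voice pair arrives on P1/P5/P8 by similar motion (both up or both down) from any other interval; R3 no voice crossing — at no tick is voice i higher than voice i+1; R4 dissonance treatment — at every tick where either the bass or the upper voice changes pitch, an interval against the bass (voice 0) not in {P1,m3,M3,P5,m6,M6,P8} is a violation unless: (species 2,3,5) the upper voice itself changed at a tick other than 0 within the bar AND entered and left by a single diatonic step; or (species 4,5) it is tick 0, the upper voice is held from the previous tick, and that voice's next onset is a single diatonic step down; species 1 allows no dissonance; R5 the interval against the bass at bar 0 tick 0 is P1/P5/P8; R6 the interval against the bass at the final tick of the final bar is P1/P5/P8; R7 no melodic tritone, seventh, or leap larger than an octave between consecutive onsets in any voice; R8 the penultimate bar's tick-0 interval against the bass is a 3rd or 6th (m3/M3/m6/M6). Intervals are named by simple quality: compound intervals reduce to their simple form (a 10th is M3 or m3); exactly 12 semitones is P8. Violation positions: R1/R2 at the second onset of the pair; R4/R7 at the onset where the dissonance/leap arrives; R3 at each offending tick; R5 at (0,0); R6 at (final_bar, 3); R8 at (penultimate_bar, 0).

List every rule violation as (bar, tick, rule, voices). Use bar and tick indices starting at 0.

(1, 0, R2, (0, 1))
(5, 0, R2, (0, 1))
(5, 0, R7, (1,))

bar 0: v0=D3 v1=D4 downbeat P8
bar 1: v0=F3 v1=C4 downbeat P5
bar 2: v0=A3 v1=F4 downbeat m6
bar 3: v0=C4 v1=E4 downbeat M3
bar 4: v0=C3 v1=A3 downbeat M6
bar 5: v0=D3 v1=D4 downbeat P8
  -> R2 @ bar 1 tick 0 v(0, 1): D3/F3 m3 -> F3/C4 P5 similar
  -> R2 @ bar 5 tick 0 v(0, 1): C3/E3 M3 -> D3/D4 P8 similar
  -> R7 @ bar 5 tick 0 v(1,): E3->D4 leap 10st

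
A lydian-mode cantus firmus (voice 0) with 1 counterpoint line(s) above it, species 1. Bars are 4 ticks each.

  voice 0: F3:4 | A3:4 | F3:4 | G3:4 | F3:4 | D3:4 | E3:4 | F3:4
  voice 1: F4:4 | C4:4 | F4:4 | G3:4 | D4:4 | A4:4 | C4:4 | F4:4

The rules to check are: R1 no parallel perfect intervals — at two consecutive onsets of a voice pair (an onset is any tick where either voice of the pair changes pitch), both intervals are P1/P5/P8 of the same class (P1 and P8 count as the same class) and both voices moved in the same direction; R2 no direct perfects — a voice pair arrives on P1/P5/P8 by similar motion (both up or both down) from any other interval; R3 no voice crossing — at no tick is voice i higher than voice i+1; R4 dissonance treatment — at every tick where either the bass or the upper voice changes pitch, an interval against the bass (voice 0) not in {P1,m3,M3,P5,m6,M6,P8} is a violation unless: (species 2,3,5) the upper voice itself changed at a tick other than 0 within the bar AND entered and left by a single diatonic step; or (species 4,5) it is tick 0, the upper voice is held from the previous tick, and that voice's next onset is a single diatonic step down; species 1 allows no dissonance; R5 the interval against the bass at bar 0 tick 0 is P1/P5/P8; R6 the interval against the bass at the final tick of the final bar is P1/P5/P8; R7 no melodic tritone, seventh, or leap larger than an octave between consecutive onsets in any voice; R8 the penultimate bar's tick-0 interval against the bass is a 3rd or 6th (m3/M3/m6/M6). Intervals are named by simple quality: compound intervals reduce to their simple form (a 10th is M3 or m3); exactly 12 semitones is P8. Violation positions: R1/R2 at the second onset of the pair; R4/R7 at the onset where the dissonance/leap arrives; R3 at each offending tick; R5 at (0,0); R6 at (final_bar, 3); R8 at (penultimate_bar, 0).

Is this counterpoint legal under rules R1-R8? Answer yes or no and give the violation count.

No (2 violations)

bar 0: v0=F3 v1=F4 (P8)
bar 1: v0=A3 v1=C4 (m3)
bar 2: v0=F3 v1=F4 (P8)
bar 3: v0=G3 v1=G3 (P1)
bar 4: v0=F3 v1=D4 (M6)
bar 5: v0=D3 v1=A4 (P5)
bar 6: v0=E3 v1=C4 (m6)
bar 7: v0=F3 v1=F4 (P8)
  R7 @ bar3.0: F4->G3 leap 10st
  R2 @ bar7.0: E3/C4 m6 -> F3/F4 P8 similar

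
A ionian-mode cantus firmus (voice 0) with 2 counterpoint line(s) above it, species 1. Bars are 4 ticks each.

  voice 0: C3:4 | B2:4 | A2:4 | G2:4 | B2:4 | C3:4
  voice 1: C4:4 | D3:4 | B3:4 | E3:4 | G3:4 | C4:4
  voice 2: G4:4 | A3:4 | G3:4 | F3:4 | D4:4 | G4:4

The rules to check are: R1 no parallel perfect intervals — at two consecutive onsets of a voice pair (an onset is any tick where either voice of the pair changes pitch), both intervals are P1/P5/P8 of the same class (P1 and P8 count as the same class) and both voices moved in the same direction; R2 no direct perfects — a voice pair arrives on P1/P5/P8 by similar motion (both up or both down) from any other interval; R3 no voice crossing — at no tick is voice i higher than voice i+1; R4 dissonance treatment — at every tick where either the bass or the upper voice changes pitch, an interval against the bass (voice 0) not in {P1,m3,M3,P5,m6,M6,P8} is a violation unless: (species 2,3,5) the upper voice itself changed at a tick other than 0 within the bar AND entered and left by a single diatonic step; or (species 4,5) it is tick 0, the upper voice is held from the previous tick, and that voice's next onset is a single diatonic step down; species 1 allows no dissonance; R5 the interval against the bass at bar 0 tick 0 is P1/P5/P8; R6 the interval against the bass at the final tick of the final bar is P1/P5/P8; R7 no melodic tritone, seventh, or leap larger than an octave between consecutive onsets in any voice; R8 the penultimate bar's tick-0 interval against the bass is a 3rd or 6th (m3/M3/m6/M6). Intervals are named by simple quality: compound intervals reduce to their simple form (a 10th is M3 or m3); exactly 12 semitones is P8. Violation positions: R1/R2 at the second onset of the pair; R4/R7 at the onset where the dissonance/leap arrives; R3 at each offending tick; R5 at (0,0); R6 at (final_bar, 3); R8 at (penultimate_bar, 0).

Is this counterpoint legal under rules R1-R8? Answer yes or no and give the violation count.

No (15 violations)

bar 0: v0=C3 v1=C4 v2=G4 (P5)
bar 1: v0=B2 v1=D3 v2=A3 (m7)
bar 2: v0=A2 v1=B3 v2=G3 (m7)
bar 3: v0=G2 v1=E3 v2=F3 (m7)
bar 4: v0=B2 v1=G3 v2=D4 (m3)
bar 5: v0=C3 v1=C4 v2=G4 (P5)
  R1 @ bar1.0: C4/G4 P5 -> D3/A3 P5 similar
  R4 @ bar1.0: B2/A3 m7 untreated
  R7 @ bar1.0: C4->D3 leap 10st
  R7 @ bar1.0: G4->A3 leap 10st
  R3 @ bar2.0: B3 above G3
  R4 @ bar2.0: A2/B3 M2 untreated
  R4 @ bar2.0: A2/G3 m7 untreated
  R3 @ bar2.1: B3 above G3
  R3 @ bar2.2: B3 above G3
  R3 @ bar2.3: B3 above G3
  R4 @ bar3.0: G2/F3 m7 untreated
  R2 @ bar4.0: E3/F3 m2 -> G3/D4 P5 similar
  R1 @ bar5.0: G3/D4 P5 -> C4/G4 P5 similar
  R2 @ bar5.0: B2/G3 m6 -> C3/C4 P8 similar
  R2 @ bar5.0: B2/D4 m3 -> C3/G4 P5 similar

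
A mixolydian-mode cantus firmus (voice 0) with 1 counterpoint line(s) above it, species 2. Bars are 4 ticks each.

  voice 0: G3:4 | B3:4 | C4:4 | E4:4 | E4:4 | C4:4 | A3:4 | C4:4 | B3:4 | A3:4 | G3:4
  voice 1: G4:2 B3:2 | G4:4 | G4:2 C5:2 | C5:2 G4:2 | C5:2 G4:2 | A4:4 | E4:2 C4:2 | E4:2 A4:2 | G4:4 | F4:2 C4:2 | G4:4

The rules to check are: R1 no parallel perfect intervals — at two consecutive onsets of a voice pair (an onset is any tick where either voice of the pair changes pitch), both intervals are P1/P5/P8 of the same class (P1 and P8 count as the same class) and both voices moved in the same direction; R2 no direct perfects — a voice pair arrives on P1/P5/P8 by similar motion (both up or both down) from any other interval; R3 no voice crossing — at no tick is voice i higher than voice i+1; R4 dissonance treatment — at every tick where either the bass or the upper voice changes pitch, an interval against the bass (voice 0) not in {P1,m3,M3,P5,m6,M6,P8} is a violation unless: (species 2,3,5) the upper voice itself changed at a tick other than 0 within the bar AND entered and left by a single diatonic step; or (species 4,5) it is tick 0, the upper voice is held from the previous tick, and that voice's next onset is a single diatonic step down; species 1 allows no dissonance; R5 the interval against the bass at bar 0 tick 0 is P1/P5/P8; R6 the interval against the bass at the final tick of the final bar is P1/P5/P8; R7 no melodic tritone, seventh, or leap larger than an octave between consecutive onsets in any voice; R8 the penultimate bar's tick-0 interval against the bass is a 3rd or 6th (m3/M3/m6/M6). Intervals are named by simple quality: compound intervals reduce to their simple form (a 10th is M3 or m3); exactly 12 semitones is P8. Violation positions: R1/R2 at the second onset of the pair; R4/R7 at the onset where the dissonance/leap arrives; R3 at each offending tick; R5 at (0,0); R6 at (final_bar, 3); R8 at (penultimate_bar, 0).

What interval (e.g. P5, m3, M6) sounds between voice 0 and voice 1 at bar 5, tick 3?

voice 0=C4 voice 1=A4 -> M6

M6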